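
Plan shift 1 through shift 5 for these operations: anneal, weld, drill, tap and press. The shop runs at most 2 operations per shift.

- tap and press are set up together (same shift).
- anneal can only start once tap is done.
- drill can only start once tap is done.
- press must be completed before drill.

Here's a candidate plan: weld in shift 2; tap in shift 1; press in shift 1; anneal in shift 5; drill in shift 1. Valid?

No. The shop runs at most 2 operations per shift is not satisfied.

anneal can only start once tap is done — holds.
press must be completed before drill — violated.
tap and press are set up together (same shift) — holds.
The shop runs at most 2 operations per shift — violated.
drill can only start once tap is done — violated.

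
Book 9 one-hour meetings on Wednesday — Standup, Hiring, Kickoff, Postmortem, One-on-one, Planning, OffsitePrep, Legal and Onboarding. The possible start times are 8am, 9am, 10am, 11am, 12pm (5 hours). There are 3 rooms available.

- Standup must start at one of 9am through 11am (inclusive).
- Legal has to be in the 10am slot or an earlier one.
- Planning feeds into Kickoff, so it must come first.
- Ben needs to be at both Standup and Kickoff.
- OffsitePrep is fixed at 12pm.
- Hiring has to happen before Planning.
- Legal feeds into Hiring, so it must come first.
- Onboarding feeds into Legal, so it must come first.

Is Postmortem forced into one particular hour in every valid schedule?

Postmortem can be 8am (e.g. Kickoff in 12pm, Onboarding in 8am, Postmortem in 8am, Hiring in 10am, OffsitePrep in 12pm, Planning in 11am, Legal in 9am, Standup in 9am, One-on-one in 8am) or 9am (e.g. Standup -> 9am; Onboarding -> 8am; One-on-one -> 8am; Kickoff -> 12pm; OffsitePrep -> 12pm; Legal -> 9am; Hiring -> 10am; Postmortem -> 9am; Planning -> 11am).

No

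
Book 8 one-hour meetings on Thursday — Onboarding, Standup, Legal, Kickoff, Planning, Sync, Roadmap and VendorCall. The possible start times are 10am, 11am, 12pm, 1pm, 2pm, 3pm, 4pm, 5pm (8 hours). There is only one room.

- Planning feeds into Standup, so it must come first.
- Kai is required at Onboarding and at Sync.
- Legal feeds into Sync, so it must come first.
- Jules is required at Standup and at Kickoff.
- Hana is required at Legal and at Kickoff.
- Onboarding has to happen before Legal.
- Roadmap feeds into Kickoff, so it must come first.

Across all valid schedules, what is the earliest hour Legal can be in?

Precedence pushes Legal to at least 11am; downstream work caps Legal at 4pm.
Legal at 11am is achievable: Onboarding=10am; Standup=1pm; VendorCall=5pm; Legal=11am; Kickoff=3pm; Planning=12pm; Roadmap=2pm; Sync=4pm.

11am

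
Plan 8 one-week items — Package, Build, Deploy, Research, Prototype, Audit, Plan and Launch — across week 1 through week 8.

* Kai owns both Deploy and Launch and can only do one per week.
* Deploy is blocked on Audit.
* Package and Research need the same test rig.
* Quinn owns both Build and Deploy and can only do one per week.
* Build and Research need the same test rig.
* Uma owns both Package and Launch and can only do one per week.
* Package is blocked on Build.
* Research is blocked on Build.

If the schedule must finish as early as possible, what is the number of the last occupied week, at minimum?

3

The precedence chain requires at least 2 distinct weeks.
Could 2 weeks be enough, i.e. nothing placed later than week 2? No: Package must come after Build (at week 1 or later) → {week 2}; Build must come before Package (at week 2 or earlier) → {week 1}; Research must come after Build (at week 1 or later) → {week 2}; Research can't share with Package (week 2) → nothing is left.
So 2 weeks is not enough.
3 works (last occupied week: week 3): for example Package=week 2, Launch=week 1, Build=week 1, Deploy=week 2, Plan=week 1, Prototype=week 1, Audit=week 1, Research=week 3.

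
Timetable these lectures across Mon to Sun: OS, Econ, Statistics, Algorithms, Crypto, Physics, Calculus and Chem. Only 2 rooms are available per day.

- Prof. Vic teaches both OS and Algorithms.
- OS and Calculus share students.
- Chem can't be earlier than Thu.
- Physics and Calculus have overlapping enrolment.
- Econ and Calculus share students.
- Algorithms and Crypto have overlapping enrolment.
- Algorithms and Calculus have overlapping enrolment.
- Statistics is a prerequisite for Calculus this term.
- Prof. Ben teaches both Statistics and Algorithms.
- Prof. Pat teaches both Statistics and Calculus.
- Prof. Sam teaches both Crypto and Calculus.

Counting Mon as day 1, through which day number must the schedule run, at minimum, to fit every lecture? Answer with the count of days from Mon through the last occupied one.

The precedence chain requires at least 2 distinct days.
With at most 2 per day and 8 lectures, at least 4 days are needed.
Chem can't be placed before Thu — that is day 4 counting from Mon — so the schedule must run through at least 4 days.
4 works (last occupied day: Thu): for example Algorithms in Tue, Calculus in Thu, Econ in Tue, Statistics in Mon, Physics in Wed, OS in Mon, Chem in Thu, Crypto in Wed.

4 days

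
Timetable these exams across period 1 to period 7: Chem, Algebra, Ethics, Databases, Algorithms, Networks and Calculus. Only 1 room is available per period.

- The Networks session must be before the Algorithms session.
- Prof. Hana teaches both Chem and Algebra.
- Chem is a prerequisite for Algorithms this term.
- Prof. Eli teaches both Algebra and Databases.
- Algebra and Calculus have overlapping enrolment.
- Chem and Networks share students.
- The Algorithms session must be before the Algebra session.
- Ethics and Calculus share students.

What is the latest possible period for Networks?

Downstream work caps Networks at period 5.
Networks at period 5 is achievable: Chem=period 1; Networks=period 5; Ethics=period 2; Algorithms=period 6; Algebra=period 7; Calculus=period 4; Databases=period 3.

period 5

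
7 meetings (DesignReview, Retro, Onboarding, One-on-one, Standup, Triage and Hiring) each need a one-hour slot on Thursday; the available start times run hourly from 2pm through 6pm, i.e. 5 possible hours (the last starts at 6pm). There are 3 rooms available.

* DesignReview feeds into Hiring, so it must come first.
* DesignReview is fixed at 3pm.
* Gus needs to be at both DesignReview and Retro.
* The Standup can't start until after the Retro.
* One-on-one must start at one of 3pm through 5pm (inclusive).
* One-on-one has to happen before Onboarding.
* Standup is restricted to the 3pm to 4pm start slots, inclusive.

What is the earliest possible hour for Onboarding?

4pm

Precedence pushes Onboarding to at least 4pm.
Onboarding at 4pm is achievable: One-on-one -> 3pm, Onboarding -> 4pm, Retro -> 2pm, Standup -> 3pm, Hiring -> 4pm, Triage -> 2pm, DesignReview -> 3pm.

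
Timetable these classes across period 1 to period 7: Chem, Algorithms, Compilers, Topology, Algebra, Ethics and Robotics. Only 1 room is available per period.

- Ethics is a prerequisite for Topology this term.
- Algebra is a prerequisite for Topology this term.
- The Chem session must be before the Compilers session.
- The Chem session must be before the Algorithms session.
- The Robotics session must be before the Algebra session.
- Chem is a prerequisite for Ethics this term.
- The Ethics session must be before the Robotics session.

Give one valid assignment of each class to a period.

Robotics -> period 3, Algorithms -> period 6, Ethics -> period 2, Algebra -> period 4, Compilers -> period 7, Chem -> period 1, Topology -> period 5

Checking: Robotics(period 3) before Algebra(period 4); Algebra(period 4) before Topology(period 5); Ethics(period 2) before Robotics(period 3); Chem(period 1) before Ethics(period 2); Chem(period 1) before Algorithms(period 6); Ethics(period 2) before Topology(period 5); Chem(period 1) before Compilers(period 7); max 1 per period (cap 1).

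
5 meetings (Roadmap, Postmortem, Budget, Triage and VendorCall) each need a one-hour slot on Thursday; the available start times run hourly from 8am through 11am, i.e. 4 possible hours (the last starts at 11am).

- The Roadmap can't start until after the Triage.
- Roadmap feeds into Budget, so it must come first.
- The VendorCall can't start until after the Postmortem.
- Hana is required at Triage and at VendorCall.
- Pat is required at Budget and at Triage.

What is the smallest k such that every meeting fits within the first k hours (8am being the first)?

The precedence chain requires at least 3 distinct hours.
3 works (last occupied hour: 10am): for example VendorCall in 9am, Budget in 10am, Triage in 8am, Postmortem in 8am, Roadmap in 9am.

3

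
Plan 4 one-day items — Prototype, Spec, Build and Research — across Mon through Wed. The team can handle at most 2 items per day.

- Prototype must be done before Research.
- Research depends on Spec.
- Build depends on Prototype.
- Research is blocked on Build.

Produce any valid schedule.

Prototype -> Mon; Research -> Wed; Spec -> Mon; Build -> Tue

Checking: Prototype(Mon) before Research(Wed); Spec(Mon) before Research(Wed); Build(Tue) before Research(Wed); Prototype(Mon) before Build(Tue); max 2 per day (cap 2).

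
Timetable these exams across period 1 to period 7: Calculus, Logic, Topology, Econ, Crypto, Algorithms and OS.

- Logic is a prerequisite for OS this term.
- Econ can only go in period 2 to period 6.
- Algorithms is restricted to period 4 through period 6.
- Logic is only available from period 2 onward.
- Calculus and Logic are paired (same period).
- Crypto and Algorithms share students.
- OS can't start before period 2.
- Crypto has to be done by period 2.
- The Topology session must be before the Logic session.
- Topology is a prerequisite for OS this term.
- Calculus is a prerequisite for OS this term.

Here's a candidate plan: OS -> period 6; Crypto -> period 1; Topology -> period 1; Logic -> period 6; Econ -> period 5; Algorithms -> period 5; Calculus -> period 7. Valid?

No. Calculus is a prerequisite for OS this term is not satisfied.

OS can't start before period 2 — holds.
Econ can only go in period 2 to period 6 — holds.
Logic is only available from period 2 onward — holds.
Crypto and Algorithms share students — holds.
Algorithms is restricted to period 4 through period 6 — holds.
Calculus is a prerequisite for OS this term — violated.
The Topology session must be before the Logic session — holds.
Crypto has to be done by period 2 — holds.
Calculus and Logic are paired (same period) — violated.
Topology is a prerequisite for OS this term — holds.
Logic is a prerequisite for OS this term — violated.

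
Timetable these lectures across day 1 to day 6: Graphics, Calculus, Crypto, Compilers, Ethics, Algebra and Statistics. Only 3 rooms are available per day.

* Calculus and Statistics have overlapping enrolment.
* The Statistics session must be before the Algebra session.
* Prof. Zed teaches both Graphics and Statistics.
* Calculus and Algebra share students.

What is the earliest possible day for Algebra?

Precedence pushes Algebra to at least day 2.
Algebra at day 2 is achievable: Ethics=day 2, Algebra=day 2, Calculus=day 3, Statistics=day 1, Compilers=day 1, Crypto=day 1, Graphics=day 2.

day 2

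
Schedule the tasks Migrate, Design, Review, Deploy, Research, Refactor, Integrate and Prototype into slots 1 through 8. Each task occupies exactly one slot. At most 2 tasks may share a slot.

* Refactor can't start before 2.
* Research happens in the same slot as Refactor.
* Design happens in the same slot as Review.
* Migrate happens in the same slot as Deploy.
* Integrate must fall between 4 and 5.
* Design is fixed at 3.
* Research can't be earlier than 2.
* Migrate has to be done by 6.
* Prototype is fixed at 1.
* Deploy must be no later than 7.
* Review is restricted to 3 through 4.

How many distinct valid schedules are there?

Splitting on Migrate: it can be 2 (8), 4 (4), 5 (4), 6 (8). Listing each branch's schedules as (Design, Review, Deploy, Research, Refactor, Integrate, Prototype):
Migrate=2: (3,3,2,4,4,5,1) (3,3,2,5,5,4,1) (3,3,2,6,6,4,1) (3,3,2,6,6,5,1) (3,3,2,7,7,4,1) (3,3,2,7,7,5,1) (3,3,2,8,8,4,1) (3,3,2,8,8,5,1) — 8.
Migrate=4: (3,3,4,2,2,5,1) (3,3,4,6,6,5,1) (3,3,4,7,7,5,1) (3,3,4,8,8,5,1) — 4.
Migrate=5: (3,3,5,2,2,4,1) (3,3,5,6,6,4,1) (3,3,5,7,7,4,1) (3,3,5,8,8,4,1) — 4.
Migrate=6: (3,3,6,2,2,4,1) (3,3,6,2,2,5,1) (3,3,6,4,4,5,1) (3,3,6,5,5,4,1) (3,3,6,7,7,4,1) (3,3,6,7,7,5,1) (3,3,6,8,8,4,1) (3,3,6,8,8,5,1) — 8.
Summing: 8 + 4 + 4 + 8 = 24.

24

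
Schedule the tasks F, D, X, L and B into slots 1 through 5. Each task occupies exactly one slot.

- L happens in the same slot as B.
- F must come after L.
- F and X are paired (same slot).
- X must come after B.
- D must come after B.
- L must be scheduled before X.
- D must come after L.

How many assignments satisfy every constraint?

30

Splitting on F: it can be 2 (4), 3 (7), 4 (9), 5 (10). Listing each branch's schedules as (D, X, L, B):
F=2: (2,2,1,1) (3,2,1,1) (4,2,1,1) (5,2,1,1) — 4.
F=3: (2,3,1,1) (3,3,1,1) (3,3,2,2) (4,3,1,1) (4,3,2,2) (5,3,1,1) (5,3,2,2) — 7.
F=4: (2,4,1,1) (3,4,1,1) (3,4,2,2) (4,4,1,1) (4,4,2,2) (4,4,3,3) (5,4,1,1) (5,4,2,2) (5,4,3,3) — 9.
F=5: (2,5,1,1) (3,5,1,1) (3,5,2,2) (4,5,1,1) (4,5,2,2) (4,5,3,3) (5,5,1,1) (5,5,2,2) (5,5,3,3) (5,5,4,4) — 10.
Summing: 4 + 7 + 9 + 10 = 30.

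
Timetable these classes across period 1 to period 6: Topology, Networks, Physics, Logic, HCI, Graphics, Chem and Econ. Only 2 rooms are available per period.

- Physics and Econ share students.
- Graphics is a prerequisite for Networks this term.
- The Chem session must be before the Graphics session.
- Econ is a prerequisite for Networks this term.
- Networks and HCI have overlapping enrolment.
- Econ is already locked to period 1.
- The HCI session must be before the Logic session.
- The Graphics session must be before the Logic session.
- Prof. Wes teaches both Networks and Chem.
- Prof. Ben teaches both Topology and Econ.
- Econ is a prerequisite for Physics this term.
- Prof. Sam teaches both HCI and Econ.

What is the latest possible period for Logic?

Precedence pushes Logic to at least period 3.
Logic at period 6 is achievable: Networks in period 3, Chem in period 1, Topology in period 3, Econ in period 1, Logic in period 6, Graphics in period 2, HCI in period 4, Physics in period 2.

period 6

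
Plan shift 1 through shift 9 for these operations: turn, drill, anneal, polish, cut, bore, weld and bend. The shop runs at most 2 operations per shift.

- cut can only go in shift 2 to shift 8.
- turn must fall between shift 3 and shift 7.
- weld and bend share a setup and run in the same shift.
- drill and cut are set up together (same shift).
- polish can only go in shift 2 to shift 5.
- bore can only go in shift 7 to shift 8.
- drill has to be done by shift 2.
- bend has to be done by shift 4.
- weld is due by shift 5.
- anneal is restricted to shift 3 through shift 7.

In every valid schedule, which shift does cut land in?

Cut is available from shift 2; cut's own window allows nothing later than shift 8; cut must be in the same shift as drill, which can't be after shift 2, so cut is at most shift 2.
So cut is pinned to shift 2.

shift 2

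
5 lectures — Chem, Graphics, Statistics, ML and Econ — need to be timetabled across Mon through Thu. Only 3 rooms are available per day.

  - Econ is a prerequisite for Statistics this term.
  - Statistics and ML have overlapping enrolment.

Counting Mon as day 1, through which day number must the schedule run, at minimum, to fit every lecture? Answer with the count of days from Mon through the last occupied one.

The precedence chain requires at least 2 distinct days.
With at most 3 per day and 5 lectures, at least 2 days are needed.
2 works (last occupied day: Tue): for example ML in Mon; Chem in Mon; Statistics in Tue; Graphics in Tue; Econ in Mon.

2 days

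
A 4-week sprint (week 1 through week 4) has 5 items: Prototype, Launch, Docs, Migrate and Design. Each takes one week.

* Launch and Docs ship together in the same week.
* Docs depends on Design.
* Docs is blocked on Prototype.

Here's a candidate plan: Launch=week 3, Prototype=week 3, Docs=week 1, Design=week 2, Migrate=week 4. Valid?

No. Docs is blocked on Prototype is not satisfied.

Launch and Docs ship together in the same week — violated.
Docs depends on Design — violated.
Docs is blocked on Prototype — violated.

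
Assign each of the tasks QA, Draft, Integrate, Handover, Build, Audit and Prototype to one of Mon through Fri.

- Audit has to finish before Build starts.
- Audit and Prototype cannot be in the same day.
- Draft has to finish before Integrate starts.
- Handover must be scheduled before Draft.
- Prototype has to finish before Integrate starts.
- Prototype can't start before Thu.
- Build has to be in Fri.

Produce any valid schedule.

Draft -> Tue, Handover -> Mon, Prototype -> Thu, Build -> Fri, QA -> Mon, Integrate -> Fri, Audit -> Mon

Checking: Handover(Mon) before Draft(Tue); Draft(Tue) before Integrate(Fri); Audit(Mon) before Build(Fri); Prototype(Thu) before Integrate(Fri); Audit(Mon) != Prototype(Thu); Prototype=Thu in [Thu,Fri]; Build=Fri in [Fri,Fri].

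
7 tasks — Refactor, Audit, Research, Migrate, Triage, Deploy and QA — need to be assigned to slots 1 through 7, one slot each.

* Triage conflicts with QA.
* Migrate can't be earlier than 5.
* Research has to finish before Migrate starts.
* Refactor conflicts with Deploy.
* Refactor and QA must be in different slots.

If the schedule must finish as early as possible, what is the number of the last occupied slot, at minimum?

5

The precedence chain requires at least 2 distinct slots.
Migrate can't be placed before 5, so the schedule must run through at least slot 5.
5 works (last occupied slot: 5): for example Deploy=2, QA=2, Audit=1, Research=1, Triage=1, Refactor=1, Migrate=5.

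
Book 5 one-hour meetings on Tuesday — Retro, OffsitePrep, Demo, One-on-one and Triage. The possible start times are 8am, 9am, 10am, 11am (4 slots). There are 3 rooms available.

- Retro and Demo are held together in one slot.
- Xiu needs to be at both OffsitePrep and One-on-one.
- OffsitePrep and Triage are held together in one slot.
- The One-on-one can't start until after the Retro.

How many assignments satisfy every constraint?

12

Splitting on Retro: it can be 8am (6), 9am (4), 10am (2). Listing each branch's schedules as (OffsitePrep, Demo, One-on-one, Triage):
Retro=8am: (9am,8am,10am,9am) (9am,8am,11am,9am) (10am,8am,9am,10am) (10am,8am,11am,10am) (11am,8am,9am,11am) (11am,8am,10am,11am) — 6.
Retro=9am: (8am,9am,10am,8am) (8am,9am,11am,8am) (10am,9am,11am,10am) (11am,9am,10am,11am) — 4.
Retro=10am: (8am,10am,11am,8am) (9am,10am,11am,9am) — 2.
Summing: 6 + 4 + 2 = 12.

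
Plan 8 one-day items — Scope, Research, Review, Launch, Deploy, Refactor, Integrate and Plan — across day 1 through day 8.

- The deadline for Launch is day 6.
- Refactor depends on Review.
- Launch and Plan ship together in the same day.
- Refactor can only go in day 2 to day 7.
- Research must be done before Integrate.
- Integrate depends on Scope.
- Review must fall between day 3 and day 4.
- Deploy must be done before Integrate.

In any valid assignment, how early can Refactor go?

Refactor is available from day 2; precedence pushes Refactor to at least day 4; Refactor's own window allows nothing later than day 7.
Refactor at day 4 is achievable: Deploy=day 1; Review=day 3; Scope=day 1; Refactor=day 4; Plan=day 1; Launch=day 1; Integrate=day 2; Research=day 1.

day 4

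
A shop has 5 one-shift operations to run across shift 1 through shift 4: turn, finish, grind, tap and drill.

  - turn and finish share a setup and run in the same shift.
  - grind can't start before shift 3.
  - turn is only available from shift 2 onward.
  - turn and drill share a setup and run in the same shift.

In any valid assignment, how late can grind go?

shift 4

Grind is available from shift 3.
grind at shift 4 is achievable: finish=shift 2, tap=shift 1, turn=shift 2, grind=shift 4, drill=shift 2.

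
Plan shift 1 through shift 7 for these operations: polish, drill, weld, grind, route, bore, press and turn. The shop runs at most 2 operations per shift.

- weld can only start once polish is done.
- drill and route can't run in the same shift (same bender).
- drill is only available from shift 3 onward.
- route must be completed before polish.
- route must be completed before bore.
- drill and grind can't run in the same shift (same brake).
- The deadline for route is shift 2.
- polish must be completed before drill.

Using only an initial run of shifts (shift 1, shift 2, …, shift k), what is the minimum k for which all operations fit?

4 shifts

The precedence chain requires at least 3 distinct shifts.
With at most 2 per shift and 8 operations, at least 4 shifts are needed.
4 works (last occupied shift: shift 4): for example press=shift 4; drill=shift 3; grind=shift 1; weld=shift 3; polish=shift 2; bore=shift 2; turn=shift 4; route=shift 1.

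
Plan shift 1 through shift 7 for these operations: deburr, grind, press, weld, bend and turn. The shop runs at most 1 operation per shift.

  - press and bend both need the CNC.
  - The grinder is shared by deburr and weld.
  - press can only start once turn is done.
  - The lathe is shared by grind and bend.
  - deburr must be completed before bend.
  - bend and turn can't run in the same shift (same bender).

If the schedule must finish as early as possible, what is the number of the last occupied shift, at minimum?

The precedence chain requires at least 2 distinct shifts.
With at most 1 per shift and 6 operations, at least 6 shifts are needed.
6 works (last occupied shift: shift 6): for example press -> shift 3, turn -> shift 2, bend -> shift 4, weld -> shift 6, grind -> shift 5, deburr -> shift 1.

shift 6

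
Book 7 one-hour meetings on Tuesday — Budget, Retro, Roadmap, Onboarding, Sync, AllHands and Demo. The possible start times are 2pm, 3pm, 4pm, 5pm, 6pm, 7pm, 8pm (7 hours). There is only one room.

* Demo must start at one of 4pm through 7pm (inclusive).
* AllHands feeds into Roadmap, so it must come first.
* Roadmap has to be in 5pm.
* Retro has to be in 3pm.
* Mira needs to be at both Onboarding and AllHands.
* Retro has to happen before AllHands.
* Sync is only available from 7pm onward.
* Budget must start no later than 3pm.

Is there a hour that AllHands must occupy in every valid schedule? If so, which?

4pm

Retro is fixed at 3pm and must come before AllHands, so AllHands is at least 4pm.
Roadmap is fixed at 5pm and must come after AllHands, so AllHands is at most 4pm.
So AllHands must be 4pm.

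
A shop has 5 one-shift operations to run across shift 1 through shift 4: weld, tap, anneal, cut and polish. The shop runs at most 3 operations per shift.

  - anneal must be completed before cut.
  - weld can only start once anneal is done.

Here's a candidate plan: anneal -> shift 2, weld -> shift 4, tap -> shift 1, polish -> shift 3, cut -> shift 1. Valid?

No. anneal must be completed before cut is not satisfied.

The shop runs at most 3 operations per shift — holds.
anneal must be completed before cut — violated.
weld can only start once anneal is done — holds.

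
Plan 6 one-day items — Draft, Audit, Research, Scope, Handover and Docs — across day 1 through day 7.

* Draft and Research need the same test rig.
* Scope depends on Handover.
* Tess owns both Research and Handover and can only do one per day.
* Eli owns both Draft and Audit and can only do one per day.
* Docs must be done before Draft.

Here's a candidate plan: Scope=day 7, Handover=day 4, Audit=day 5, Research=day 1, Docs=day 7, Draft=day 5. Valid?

Invalid. Docs must be done before Draft.

Tess owns both Research and Handover and can only do one per day — holds.
Docs must be done before Draft — violated.
Scope depends on Handover — holds.
Draft and Research need the same test rig — holds.
Eli owns both Draft and Audit and can only do one per day — violated.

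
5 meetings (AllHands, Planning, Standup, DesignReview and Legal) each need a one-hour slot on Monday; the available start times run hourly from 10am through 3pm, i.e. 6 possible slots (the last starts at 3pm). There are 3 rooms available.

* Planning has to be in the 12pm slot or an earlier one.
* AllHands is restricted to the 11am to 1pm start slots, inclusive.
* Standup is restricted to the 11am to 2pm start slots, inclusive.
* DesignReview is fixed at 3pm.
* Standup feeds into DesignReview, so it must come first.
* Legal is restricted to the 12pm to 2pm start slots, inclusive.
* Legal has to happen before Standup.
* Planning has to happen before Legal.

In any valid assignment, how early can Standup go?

1pm

Standup is available from 11am; precedence pushes Standup to at least 1pm; Standup's own window allows nothing later than 2pm.
Standup at 1pm is achievable: Legal -> 12pm, AllHands -> 11am, Planning -> 10am, Standup -> 1pm, DesignReview -> 3pm.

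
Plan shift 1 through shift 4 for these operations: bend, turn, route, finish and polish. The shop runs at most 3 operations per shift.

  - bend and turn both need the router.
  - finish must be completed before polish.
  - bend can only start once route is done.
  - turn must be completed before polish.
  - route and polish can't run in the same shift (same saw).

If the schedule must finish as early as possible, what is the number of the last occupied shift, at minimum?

2

The precedence chain requires at least 2 distinct shifts.
With at most 3 per shift and 5 operations, at least 2 shifts are needed.
2 works (last occupied shift: shift 2): for example bend -> shift 2, finish -> shift 1, polish -> shift 2, route -> shift 1, turn -> shift 1.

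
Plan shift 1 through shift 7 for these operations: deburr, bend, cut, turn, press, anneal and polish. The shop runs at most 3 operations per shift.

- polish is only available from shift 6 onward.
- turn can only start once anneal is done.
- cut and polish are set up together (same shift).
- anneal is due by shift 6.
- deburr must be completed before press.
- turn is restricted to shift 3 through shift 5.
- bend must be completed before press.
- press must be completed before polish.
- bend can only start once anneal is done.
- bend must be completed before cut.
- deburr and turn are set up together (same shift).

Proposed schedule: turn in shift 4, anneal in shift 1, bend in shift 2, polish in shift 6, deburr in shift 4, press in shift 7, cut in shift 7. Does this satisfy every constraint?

press must be completed before polish — violated.
bend must be completed before cut — holds.
The shop runs at most 3 operations per shift — holds.
cut and polish are set up together (same shift) — violated.
deburr must be completed before press — holds.
turn is restricted to shift 3 through shift 5 — holds.
deburr and turn are set up together (same shift) — holds.
anneal is due by shift 6 — holds.
turn can only start once anneal is done — holds.
bend must be completed before press — holds.
bend can only start once anneal is done — holds.
polish is only available from shift 6 onward — holds.

No — it violates: press must be completed before polish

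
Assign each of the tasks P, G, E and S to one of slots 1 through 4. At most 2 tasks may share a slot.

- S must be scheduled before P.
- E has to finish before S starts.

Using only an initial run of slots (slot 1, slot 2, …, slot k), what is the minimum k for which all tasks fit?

The precedence chain requires at least 3 distinct slots.
With at most 2 per slot and 4 tasks, at least 2 slots are needed.
3 works (last occupied slot: 3): for example P=3, E=1, G=1, S=2.

3 slots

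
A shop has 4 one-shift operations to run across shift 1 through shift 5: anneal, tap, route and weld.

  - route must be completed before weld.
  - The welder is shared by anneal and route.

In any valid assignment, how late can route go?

Downstream work caps route at shift 4.
route at shift 4 is achievable: tap -> shift 1; weld -> shift 5; anneal -> shift 1; route -> shift 4.

shift 4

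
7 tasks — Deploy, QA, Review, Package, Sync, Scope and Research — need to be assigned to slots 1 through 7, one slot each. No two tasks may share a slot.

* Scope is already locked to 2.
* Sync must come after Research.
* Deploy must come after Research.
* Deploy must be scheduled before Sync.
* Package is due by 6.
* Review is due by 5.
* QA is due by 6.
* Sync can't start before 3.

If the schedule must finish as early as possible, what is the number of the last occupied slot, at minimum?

slot 7

The precedence chain requires at least 3 distinct slots.
With at most 1 per slot and 7 tasks, at least 7 slots are needed.
7 works (last occupied slot: 7): for example Sync -> 7; Review -> 1; Research -> 5; Package -> 4; Deploy -> 6; Scope -> 2; QA -> 3.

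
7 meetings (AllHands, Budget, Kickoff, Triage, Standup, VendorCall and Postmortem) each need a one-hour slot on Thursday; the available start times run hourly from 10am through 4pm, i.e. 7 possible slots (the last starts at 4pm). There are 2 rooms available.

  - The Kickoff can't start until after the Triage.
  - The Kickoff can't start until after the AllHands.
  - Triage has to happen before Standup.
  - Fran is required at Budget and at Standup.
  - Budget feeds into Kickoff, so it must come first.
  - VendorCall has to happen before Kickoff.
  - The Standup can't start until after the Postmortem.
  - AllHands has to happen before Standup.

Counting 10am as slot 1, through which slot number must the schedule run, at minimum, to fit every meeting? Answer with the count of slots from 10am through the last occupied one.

The precedence chain requires at least 2 distinct slots.
With at most 2 per slot and 7 meetings, at least 4 slots are needed.
4 works (last occupied slot: 1pm): for example Standup=1pm, Postmortem=12pm, Triage=10am, Kickoff=12pm, Budget=11am, AllHands=10am, VendorCall=11am.

4 slots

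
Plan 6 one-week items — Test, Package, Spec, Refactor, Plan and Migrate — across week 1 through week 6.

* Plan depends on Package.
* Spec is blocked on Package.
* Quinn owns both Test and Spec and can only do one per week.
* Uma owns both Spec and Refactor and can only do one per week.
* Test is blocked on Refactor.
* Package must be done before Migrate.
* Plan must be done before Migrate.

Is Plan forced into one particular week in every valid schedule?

No

Plan can be week 2 (e.g. Migrate -> week 3, Test -> week 2, Spec -> week 3, Plan -> week 2, Package -> week 1, Refactor -> week 1) or week 3 (e.g. Refactor -> week 1, Package -> week 1, Plan -> week 3, Migrate -> week 4, Spec -> week 3, Test -> week 2).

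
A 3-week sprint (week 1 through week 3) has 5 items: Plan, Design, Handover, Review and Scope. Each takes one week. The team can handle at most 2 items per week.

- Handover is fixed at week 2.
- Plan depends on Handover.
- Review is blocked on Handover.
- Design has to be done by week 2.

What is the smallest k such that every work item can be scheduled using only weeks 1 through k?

The precedence chain requires at least 2 distinct weeks.
With at most 2 per week and 5 work items, at least 3 weeks are needed.
Propagating the time windows through the other constraints, Plan can't land before week 3, so the schedule must run through at least week 3.
3 works (last occupied week: week 3): for example Scope=week 1, Design=week 1, Review=week 3, Handover=week 2, Plan=week 3.

3 weeks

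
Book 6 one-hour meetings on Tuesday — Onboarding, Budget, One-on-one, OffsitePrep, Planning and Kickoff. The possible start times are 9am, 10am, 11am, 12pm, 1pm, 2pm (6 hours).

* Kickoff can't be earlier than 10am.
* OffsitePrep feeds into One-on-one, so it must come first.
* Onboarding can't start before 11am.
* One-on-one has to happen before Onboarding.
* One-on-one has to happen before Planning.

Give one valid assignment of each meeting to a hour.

Kickoff in 10am; One-on-one in 10am; OffsitePrep in 9am; Budget in 9am; Planning in 11am; Onboarding in 11am

Checking: One-on-one(10am) before Planning(11am); OffsitePrep(9am) before One-on-one(10am); One-on-one(10am) before Onboarding(11am); Onboarding=11am in [11am,2pm]; Kickoff=10am in [10am,2pm].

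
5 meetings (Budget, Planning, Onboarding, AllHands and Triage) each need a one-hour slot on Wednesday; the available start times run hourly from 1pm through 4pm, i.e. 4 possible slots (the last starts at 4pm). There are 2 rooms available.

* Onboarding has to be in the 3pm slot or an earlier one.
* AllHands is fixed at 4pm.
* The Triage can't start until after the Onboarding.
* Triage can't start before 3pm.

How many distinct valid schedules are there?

50

Splitting on Budget: it can be 1pm (15), 2pm (15), 3pm (14), 4pm (6). Listing each branch's schedules as (Planning, Onboarding, AllHands, Triage):
Budget=1pm: (1pm,2pm,4pm,3pm) (1pm,2pm,4pm,4pm) (1pm,3pm,4pm,4pm) (2pm,1pm,4pm,3pm) (2pm,1pm,4pm,4pm) (2pm,2pm,4pm,3pm) (2pm,2pm,4pm,4pm) (2pm,3pm,4pm,4pm) (3pm,1pm,4pm,3pm) (3pm,1pm,4pm,4pm) (3pm,2pm,4pm,3pm) (3pm,2pm,4pm,4pm) (3pm,3pm,4pm,4pm) (4pm,1pm,4pm,3pm) (4pm,2pm,4pm,3pm) — 15.
Budget=2pm: (1pm,1pm,4pm,3pm) (1pm,1pm,4pm,4pm) (1pm,2pm,4pm,3pm) (1pm,2pm,4pm,4pm) (1pm,3pm,4pm,4pm) (2pm,1pm,4pm,3pm) (2pm,1pm,4pm,4pm) (2pm,3pm,4pm,4pm) (3pm,1pm,4pm,3pm) (3pm,1pm,4pm,4pm) (3pm,2pm,4pm,3pm) (3pm,2pm,4pm,4pm) (3pm,3pm,4pm,4pm) (4pm,1pm,4pm,3pm) (4pm,2pm,4pm,3pm) — 15.
Budget=3pm: (1pm,1pm,4pm,3pm) (1pm,1pm,4pm,4pm) (1pm,2pm,4pm,3pm) (1pm,2pm,4pm,4pm) (1pm,3pm,4pm,4pm) (2pm,1pm,4pm,3pm) (2pm,1pm,4pm,4pm) (2pm,2pm,4pm,3pm) (2pm,2pm,4pm,4pm) (2pm,3pm,4pm,4pm) (3pm,1pm,4pm,4pm) (3pm,2pm,4pm,4pm) (4pm,1pm,4pm,3pm) (4pm,2pm,4pm,3pm) — 14.
Budget=4pm: (1pm,1pm,4pm,3pm) (1pm,2pm,4pm,3pm) (2pm,1pm,4pm,3pm) (2pm,2pm,4pm,3pm) (3pm,1pm,4pm,3pm) (3pm,2pm,4pm,3pm) — 6.
Summing: 15 + 15 + 14 + 6 = 50.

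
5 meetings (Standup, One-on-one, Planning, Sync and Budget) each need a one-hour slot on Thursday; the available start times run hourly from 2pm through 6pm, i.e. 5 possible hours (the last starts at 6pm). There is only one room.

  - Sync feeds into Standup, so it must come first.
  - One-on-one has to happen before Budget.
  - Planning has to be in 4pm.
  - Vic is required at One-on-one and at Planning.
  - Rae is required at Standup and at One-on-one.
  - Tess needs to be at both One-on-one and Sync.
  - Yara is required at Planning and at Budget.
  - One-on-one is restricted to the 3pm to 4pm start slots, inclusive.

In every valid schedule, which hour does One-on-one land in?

3pm

One-on-one's window is 3pm–4pm.
Planning is fixed at 4pm, and One-on-one can't share a hour with Planning.
So One-on-one must be 3pm.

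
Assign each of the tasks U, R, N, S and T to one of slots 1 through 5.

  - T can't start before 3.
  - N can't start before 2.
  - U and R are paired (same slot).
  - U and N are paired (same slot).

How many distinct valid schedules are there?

Splitting on U: it can be 2 (15), 3 (15), 4 (15), 5 (15). Listing each branch's schedules as (R, N, S, T):
U=2: (2,2,1,3) (2,2,1,4) (2,2,1,5) (2,2,2,3) (2,2,2,4) (2,2,2,5) (2,2,3,3) (2,2,3,4) (2,2,3,5) (2,2,4,3) (2,2,4,4) (2,2,4,5) (2,2,5,3) (2,2,5,4) (2,2,5,5) — 15.
U=3: (3,3,1,3) (3,3,1,4) (3,3,1,5) (3,3,2,3) (3,3,2,4) (3,3,2,5) (3,3,3,3) (3,3,3,4) (3,3,3,5) (3,3,4,3) (3,3,4,4) (3,3,4,5) (3,3,5,3) (3,3,5,4) (3,3,5,5) — 15.
U=4: (4,4,1,3) (4,4,1,4) (4,4,1,5) (4,4,2,3) (4,4,2,4) (4,4,2,5) (4,4,3,3) (4,4,3,4) (4,4,3,5) (4,4,4,3) (4,4,4,4) (4,4,4,5) (4,4,5,3) (4,4,5,4) (4,4,5,5) — 15.
U=5: (5,5,1,3) (5,5,1,4) (5,5,1,5) (5,5,2,3) (5,5,2,4) (5,5,2,5) (5,5,3,3) (5,5,3,4) (5,5,3,5) (5,5,4,3) (5,5,4,4) (5,5,4,5) (5,5,5,3) (5,5,5,4) (5,5,5,5) — 15.
Summing: 15 + 15 + 15 + 15 = 60.

60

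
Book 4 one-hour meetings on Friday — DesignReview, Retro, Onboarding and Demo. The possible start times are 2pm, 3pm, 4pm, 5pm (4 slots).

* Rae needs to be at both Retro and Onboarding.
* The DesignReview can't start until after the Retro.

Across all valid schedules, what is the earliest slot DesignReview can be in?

Precedence pushes DesignReview to at least 3pm.
DesignReview at 3pm is achievable: Demo=2pm, Onboarding=3pm, Retro=2pm, DesignReview=3pm.

3pm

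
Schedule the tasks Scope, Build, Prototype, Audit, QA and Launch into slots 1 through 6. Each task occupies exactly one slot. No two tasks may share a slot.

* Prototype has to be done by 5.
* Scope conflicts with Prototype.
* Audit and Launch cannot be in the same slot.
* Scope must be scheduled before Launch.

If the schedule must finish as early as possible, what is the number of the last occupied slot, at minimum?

The precedence chain requires at least 2 distinct slots.
With at most 1 per slot and 6 tasks, at least 6 slots are needed.
6 works (last occupied slot: 6): for example Launch -> 3; Scope -> 2; Build -> 4; Prototype -> 1; Audit -> 5; QA -> 6.

slot 6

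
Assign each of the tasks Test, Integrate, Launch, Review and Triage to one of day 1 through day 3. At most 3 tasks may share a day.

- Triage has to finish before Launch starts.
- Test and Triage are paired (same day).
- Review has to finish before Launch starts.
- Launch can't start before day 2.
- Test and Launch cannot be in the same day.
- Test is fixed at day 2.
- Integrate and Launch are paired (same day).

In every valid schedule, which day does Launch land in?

Launch's window is day 2–day 3.
Test is fixed at day 2, and Launch can't share a day with Test.
So Launch must be day 3.

day 3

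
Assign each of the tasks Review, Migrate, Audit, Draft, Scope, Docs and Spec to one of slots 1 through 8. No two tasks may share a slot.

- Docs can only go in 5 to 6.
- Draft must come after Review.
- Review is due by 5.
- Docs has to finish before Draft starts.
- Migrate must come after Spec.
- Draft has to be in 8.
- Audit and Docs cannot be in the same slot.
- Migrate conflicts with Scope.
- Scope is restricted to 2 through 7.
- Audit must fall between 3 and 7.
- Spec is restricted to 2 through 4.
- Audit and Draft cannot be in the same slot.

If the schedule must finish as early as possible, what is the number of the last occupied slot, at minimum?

The precedence chain requires at least 2 distinct slots.
With at most 1 per slot and 7 tasks, at least 7 slots are needed.
Draft can't be placed before 8, so the schedule must run through at least slot 8.
8 works (last occupied slot: 8): for example Docs -> 5, Review -> 1, Scope -> 4, Audit -> 3, Draft -> 8, Spec -> 2, Migrate -> 6.

slot 8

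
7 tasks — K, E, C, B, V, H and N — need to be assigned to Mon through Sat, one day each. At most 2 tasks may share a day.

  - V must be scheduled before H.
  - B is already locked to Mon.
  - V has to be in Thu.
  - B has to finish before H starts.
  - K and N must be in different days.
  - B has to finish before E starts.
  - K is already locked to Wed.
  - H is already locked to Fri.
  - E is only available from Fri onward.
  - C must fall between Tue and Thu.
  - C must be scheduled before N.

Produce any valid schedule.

E in Fri; B in Mon; C in Tue; K in Wed; V in Thu; N in Thu; H in Fri

Checking: V(Thu) before H(Fri); C(Tue) before N(Thu); B(Mon) before E(Fri); B(Mon) before H(Fri); K(Wed) != N(Thu); K=Wed in [Wed,Wed]; C=Tue in [Tue,Thu]; E=Fri in [Fri,Sat]; V=Thu in [Thu,Thu]; H=Fri in [Fri,Fri]; B=Mon in [Mon,Mon]; max 2 per day (cap 2).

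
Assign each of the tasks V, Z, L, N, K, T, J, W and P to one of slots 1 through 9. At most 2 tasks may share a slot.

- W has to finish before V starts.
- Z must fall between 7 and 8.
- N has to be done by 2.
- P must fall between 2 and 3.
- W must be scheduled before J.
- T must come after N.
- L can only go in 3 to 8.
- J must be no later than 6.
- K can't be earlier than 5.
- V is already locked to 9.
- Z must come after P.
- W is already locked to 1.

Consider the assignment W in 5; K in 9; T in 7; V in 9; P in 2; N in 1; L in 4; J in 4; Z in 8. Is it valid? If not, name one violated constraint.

W is already locked to 1 — violated.
L can only go in 3 to 8 — holds.
Z must come after P — holds.
W must be scheduled before J — violated.
V is already locked to 9 — holds.
At most 2 tasks may share a slot — holds.
W has to finish before V starts — holds.
Z must fall between 7 and 8 — holds.
J must be no later than 6 — holds.
K can't be earlier than 5 — holds.
P must fall between 2 and 3 — holds.
T must come after N — holds.
N has to be done by 2 — holds.

Invalid. W is already locked to 1.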